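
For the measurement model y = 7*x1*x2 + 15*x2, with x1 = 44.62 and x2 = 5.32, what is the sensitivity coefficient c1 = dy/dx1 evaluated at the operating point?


y = 7*x1*x2 + 15*x2
dy/dx1 = 7*x2
Evaluate at x2 = 5.32: c1 = 7 * 5.32
c1 = 37.2400

37.2400


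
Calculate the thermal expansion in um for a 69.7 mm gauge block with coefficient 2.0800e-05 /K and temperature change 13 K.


dL = L * alpha * dT
= 69.7 * 2.0800e-05 * 13
= 0.0188469 mm
dL_um = 0.0188469 * 1000 = 18.8469 um

18.8469


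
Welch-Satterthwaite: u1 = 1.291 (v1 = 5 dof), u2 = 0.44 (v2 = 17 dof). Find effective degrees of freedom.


uc = sqrt(u1^2 + u2^2) = sqrt(1.291^2 + 0.44^2) = 1.3639212
v_eff = uc^4 / (u1^4/v1 + u2^4/v2)
= 1.3639212^4 / (1.291^4/5 + 0.44^4/17)
= 3.4606455 / 0.55776987
v_eff = 6.2044

6.2044


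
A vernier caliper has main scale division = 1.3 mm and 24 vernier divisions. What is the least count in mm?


LC = MSD / n_div
= 1.3 / 24
= 0.0542

0.0542


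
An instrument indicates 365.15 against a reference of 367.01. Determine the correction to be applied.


Correction = standard - reading
= 367.01 - 365.15
= 1.8600

1.8600


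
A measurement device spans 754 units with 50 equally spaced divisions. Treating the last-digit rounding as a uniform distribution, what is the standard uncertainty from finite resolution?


resolution = range / divisions
resolution = 754 / 50 = 15.08
u_res = resolution / (2*sqrt(3))
u_res = 15.08 / 3.4641016
u_res = 4.3532

4.3532


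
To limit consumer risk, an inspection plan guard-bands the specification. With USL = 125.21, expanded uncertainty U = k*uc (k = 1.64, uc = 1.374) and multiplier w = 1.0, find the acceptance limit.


U = k * uc = 1.64 * 1.374 = 2.25336
guard band g = w * U = 1.0 * 2.25336 = 2.25336
AL = USL - g = 125.21 - 2.25336
AL = 122.9566

122.9566


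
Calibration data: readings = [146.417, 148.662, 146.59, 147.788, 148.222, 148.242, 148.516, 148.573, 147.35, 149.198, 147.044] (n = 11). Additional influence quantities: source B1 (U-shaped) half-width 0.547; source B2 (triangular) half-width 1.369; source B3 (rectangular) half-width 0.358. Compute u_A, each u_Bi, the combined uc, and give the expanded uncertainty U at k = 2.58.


mean = (146.417 + 148.662 + 146.59 + 147.788 + 148.222 + 148.242 + 148.516 + 148.573 + 147.35 + 149.198 + 147.044) / 11 = 147.8729091
s = sqrt(sum((x - mean)^2)/(n-1)) = 0.90959205
u_A = s / sqrt(n) = 0.90959205 / sqrt(11) = 0.27425232
u_B1 = 0.547 / sqrt(2) = 0.38678741
u_B2 = 1.369 / sqrt(6) = 0.55889191
u_B3 = 0.358 / sqrt(3) = 0.2066914
uc = sqrt(0.27425232^2 + 0.38678741^2 + 0.55889191^2 + 0.2066914^2) = 0.76151188
U = k * uc = 2.58 * 0.76151188
U = 1.9647

1.9647


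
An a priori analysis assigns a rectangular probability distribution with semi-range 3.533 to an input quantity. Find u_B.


u_B = half_width / sqrt(3)
u_B = 3.533 / 1.7320508
u_B = 2.0398

2.0398


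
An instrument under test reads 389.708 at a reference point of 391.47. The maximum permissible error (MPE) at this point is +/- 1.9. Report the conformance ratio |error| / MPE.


e = indication - reference = 389.708 - 391.47 = -1.7620
|e| = 1.7620
ratio = |e| / MPE = 1.7620 / 1.9
ratio = 0.9274

0.9274


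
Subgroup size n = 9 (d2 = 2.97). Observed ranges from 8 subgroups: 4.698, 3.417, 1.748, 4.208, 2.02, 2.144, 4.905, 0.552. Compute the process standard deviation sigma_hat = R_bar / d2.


R_bar = (4.698 + 3.417 + 1.748 + 4.208 + 2.02 + 2.144 + 4.905 + 0.552) / 8
R_bar = 23.692 / 8 = 2.9615
sigma_hat = R_bar / d2 = 2.9615 / 2.97 = 0.9971

0.9971


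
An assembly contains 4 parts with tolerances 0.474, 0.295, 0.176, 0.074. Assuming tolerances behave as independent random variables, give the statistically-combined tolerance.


RSS = sqrt(0.474^2 + 0.295^2 + 0.176^2 + 0.074^2)
= sqrt(0.348153)
= 0.5900

0.5900


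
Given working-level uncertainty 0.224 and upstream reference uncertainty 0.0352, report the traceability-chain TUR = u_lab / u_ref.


TUR = u_lab / u_ref
= 0.224 / 0.0352
= 6.3636

6.3636


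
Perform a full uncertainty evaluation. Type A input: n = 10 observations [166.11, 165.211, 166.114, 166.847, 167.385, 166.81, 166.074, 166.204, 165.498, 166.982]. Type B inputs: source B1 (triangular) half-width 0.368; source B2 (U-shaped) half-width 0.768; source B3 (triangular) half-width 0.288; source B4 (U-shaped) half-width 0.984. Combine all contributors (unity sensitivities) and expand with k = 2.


mean = (166.11 + 165.211 + 166.114 + 166.847 + 167.385 + 166.81 + 166.074 + 166.204 + 165.498 + 166.982) / 10 = 166.3235
s = sqrt(sum((x - mean)^2)/(n-1)) = 0.67956265
u_A = s / sqrt(n) = 0.67956265 / sqrt(10) = 0.21489658
u_B1 = 0.368 / sqrt(6) = 0.15023537
u_B2 = 0.768 / sqrt(2) = 0.54305801
u_B3 = 0.288 / sqrt(6) = 0.11757551
u_B4 = 0.984 / sqrt(2) = 0.69579307
uc = sqrt(0.21489658^2 + 0.15023537^2 + 0.54305801^2 + 0.11757551^2 + 0.69579307^2) = 0.9282323
U = k * uc = 2 * 0.9282323
U = 1.8565

1.8565


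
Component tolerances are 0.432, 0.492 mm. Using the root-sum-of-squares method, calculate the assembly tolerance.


RSS = sqrt(0.432^2 + 0.492^2)
= sqrt(0.428688)
= 0.6547

0.6547


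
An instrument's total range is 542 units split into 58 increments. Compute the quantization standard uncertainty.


resolution = range / divisions
resolution = 542 / 58 = 9.3448276
u_res = resolution / (2*sqrt(3))
u_res = 9.3448276 / 3.4641016
u_res = 2.6976

2.6976


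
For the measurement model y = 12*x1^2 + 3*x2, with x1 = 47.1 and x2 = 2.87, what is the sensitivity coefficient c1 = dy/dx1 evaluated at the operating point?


y = 12*x1^2 + 3*x2
dy/dx1 = 2*12*x1
Evaluate at x1 = 47.1: c1 = 24 * 47.1
c1 = 1130.4000

1130.4000


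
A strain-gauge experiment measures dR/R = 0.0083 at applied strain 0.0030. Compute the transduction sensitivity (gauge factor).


GF = (dR/R) / epsilon
= 0.0083 / 0.0030
= 2.7667

2.7667


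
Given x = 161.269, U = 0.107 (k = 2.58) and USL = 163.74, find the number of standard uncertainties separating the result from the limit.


u = U / k = 0.107 / 2.58 = 0.041472868
margin = |USL - x| = |163.74 - 161.269| = 2.471
z = margin / u = 2.471 / 0.041472868
z = 59.5811

59.5811


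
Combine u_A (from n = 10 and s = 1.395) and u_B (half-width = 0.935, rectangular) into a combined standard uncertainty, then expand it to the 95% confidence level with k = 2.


u_A = s / sqrt(n) = 1.395 / sqrt(10) = 0.44113773
u_B = half_width / sqrt(3) = 0.935 / sqrt(3) = 0.5398225
uc = sqrt(u_A^2 + u_B^2) = sqrt(0.44113773^2 + 0.5398225^2) = 0.69714477
U = k * uc = 2 * 0.69714477
U = 1.3943

1.3943


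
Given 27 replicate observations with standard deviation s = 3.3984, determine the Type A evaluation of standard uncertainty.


u_A = s / sqrt(n)
u_A = 3.3984 / sqrt(27)
u_A = 3.3984 / 5.1961524
u_A = 0.6540

0.6540


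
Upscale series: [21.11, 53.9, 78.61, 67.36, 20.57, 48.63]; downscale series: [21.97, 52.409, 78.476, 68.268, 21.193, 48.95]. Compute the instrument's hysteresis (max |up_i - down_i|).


|21.11 - 21.97| = 0.8600
|53.9 - 52.409| = 1.4910
|78.61 - 78.476| = 0.1340
|67.36 - 68.268| = 0.9080
|20.57 - 21.193| = 0.6230
|48.63 - 48.95| = 0.3200
hysteresis = max(diffs) = 1.4910

1.4910


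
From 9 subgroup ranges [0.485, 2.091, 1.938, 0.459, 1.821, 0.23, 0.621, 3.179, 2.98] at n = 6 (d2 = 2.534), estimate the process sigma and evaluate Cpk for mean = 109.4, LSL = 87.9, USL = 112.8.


R_bar = (0.485 + 2.091 + 1.938 + 0.459 + 1.821 + 0.23 + 0.621 + 3.179 + 2.98) / 9 = 1.5337778
sigma = R_bar / d2 = 1.5337778 / 2.534 = 0.60527932
Cp = (USL - LSL)/(6*sigma) = (112.8 - 87.9)/(6*0.60527932) = 6.8563
Cpu = (112.8 - 109.4)/(3*0.60527932) = 1.8724
Cpl = (109.4 - 87.9)/(3*0.60527932) = 11.8403
Cpk = min(Cpu, Cpl) = 1.8724

1.8724


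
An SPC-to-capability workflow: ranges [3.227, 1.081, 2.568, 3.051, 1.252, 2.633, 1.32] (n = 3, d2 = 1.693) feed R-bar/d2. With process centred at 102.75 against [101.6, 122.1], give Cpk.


R_bar = (3.227 + 1.081 + 2.568 + 3.051 + 1.252 + 2.633 + 1.32) / 7 = 2.1617143
sigma = R_bar / d2 = 2.1617143 / 1.693 = 1.2768543
Cp = (USL - LSL)/(6*sigma) = (122.1 - 101.6)/(6*1.2768543) = 2.6758
Cpu = (122.1 - 102.75)/(3*1.2768543) = 5.0515
Cpl = (102.75 - 101.6)/(3*1.2768543) = 0.3002
Cpk = min(Cpu, Cpl) = 0.3002

0.3002


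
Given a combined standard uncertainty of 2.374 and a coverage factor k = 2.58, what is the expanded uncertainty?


U = k * uc
U = 2.58 * 2.374
U = 6.1249

6.1249


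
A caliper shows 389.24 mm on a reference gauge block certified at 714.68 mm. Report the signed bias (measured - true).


Systematic error = measured - true
= 389.24 - 714.68
= -325.4400

-325.4400


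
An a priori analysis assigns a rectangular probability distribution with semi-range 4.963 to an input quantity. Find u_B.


u_B = half_width / sqrt(3)
u_B = 4.963 / 1.7320508
u_B = 2.8654

2.8654


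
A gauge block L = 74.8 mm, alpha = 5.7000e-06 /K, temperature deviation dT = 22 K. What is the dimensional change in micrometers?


dL = L * alpha * dT
= 74.8 * 5.7000e-06 * 22
= 0.0093799 mm
dL_um = 0.0093799 * 1000 = 9.3799 um

9.3799


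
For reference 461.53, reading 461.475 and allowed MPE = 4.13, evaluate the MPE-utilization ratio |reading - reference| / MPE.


e = indication - reference = 461.475 - 461.53 = -0.0550
|e| = 0.0550
ratio = |e| / MPE = 0.0550 / 4.13
ratio = 0.0133

0.0133


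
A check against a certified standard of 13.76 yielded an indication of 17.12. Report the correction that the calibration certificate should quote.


Correction = standard - reading
= 13.76 - 17.12
= -3.3600

-3.3600


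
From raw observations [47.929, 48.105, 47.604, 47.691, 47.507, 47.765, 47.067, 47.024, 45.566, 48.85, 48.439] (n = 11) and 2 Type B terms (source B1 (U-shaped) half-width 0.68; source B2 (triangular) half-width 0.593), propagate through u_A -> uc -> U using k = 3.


mean = (47.929 + 48.105 + 47.604 + 47.691 + 47.507 + 47.765 + 47.067 + 47.024 + 45.566 + 48.85 + 48.439) / 11 = 47.59518182
s = sqrt(sum((x - mean)^2)/(n-1)) = 0.8617786
u_A = s / sqrt(n) = 0.8617786 / sqrt(11) = 0.25983602
u_B1 = 0.68 / sqrt(2) = 0.48083261
u_B2 = 0.593 / sqrt(6) = 0.24209124
uc = sqrt(0.25983602^2 + 0.48083261^2 + 0.24209124^2) = 0.59776494
U = k * uc = 3 * 0.59776494
U = 1.7933

1.7933


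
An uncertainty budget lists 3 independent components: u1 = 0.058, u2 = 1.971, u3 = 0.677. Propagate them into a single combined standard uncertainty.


uc = sqrt(0.058^2 + 1.971^2 + 0.677^2)
uc = sqrt(4.346534)
uc = 2.0848

2.0848


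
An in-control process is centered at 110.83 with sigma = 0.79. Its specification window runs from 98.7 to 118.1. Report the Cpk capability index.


Cpu = (USL - mean) / (3*sigma) = (118.1 - 110.83) / (3*0.79) = 3.0675
Cpl = (mean - LSL) / (3*sigma) = (110.83 - 98.7) / (3*0.79) = 5.1181
Cpk = min(Cpu, Cpl) = 3.0675

3.0675


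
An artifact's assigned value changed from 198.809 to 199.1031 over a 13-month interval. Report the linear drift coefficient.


rate = (v2 - v1) / months
= (199.1031 - 198.809) / 13
= 0.2941 / 13
= 0.0226

0.0226


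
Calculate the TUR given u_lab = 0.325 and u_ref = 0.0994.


TUR = u_lab / u_ref
= 0.325 / 0.0994
= 3.2696

3.2696


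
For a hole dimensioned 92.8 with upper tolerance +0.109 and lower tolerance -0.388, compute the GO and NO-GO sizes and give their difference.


GO = nominal - lower_tol (smallest hole = maximum material condition)
GO = 92.8 - 0.388 = 92.412
NO-GO = nominal + upper_tol (largest hole = least material condition)
NO-GO = 92.8 + 0.109 = 92.909
spread = NO-GO - GO = 92.909 - 92.412 = 0.4970

0.4970


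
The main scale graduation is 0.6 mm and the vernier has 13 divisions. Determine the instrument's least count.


LC = MSD / n_div
= 0.6 / 13
= 0.0462

0.0462


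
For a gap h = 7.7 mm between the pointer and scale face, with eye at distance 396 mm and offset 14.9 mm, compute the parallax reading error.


error = h * offset / d
= 7.7 * 14.9 / 396
= 0.2897

0.2897


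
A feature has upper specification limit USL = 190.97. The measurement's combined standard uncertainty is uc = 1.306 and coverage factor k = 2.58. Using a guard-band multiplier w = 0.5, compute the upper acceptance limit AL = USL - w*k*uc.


U = k * uc = 2.58 * 1.306 = 3.36948
guard band g = w * U = 0.5 * 3.36948 = 1.68474
AL = USL - g = 190.97 - 1.68474
AL = 189.2853

189.2853


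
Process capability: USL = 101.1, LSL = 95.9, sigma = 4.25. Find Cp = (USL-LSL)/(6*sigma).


Cp = (USL - LSL) / (6 * sigma)
= (101.1 - 95.9) / (6 * 4.25)
= 5.2000 / 25.5000
= 0.2039

0.2039


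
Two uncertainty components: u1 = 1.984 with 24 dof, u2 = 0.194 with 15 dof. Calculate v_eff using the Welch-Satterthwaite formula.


uc = sqrt(u1^2 + u2^2) = sqrt(1.984^2 + 0.194^2) = 1.9934623
v_eff = uc^4 / (u1^4/v1 + u2^4/v2)
= 1.9934623^4 / (1.984^4/24 + 0.194^4/15)
= 15.791817 / 0.6456824
v_eff = 24.4576

24.4576


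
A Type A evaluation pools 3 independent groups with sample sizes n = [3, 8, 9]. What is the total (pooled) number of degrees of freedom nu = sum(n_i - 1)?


nu = sum_i (n_i - 1)
nu = ((3 - 1) + (8 - 1) + (9 - 1))
nu = 2 + 7 + 8
nu = 17

17


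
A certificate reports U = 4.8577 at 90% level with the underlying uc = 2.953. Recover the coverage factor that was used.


k = U / uc
k = 4.8577 / 2.953
k = 1.645

1.645


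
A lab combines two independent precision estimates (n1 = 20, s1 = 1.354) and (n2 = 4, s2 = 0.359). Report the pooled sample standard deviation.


s_p = sqrt(((n1-1)*s1^2 + (n2-1)*s2^2) / (n1+n2-2))
numerator = (20-1)*1.354^2 + (4-1)*0.359^2 = 34.833004 + 0.386643 = 35.219647
denominator = 20 + 4 - 2 = 22
s_p^2 = 35.219647 / 22 = 1.600893
s_p = sqrt(1.600893) = 1.2653

1.2653


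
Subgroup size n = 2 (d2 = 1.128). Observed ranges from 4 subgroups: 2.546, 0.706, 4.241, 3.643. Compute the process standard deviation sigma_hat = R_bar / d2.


R_bar = (2.546 + 0.706 + 4.241 + 3.643) / 4
R_bar = 11.136 / 4 = 2.784
sigma_hat = R_bar / d2 = 2.784 / 1.128 = 2.4681

2.4681


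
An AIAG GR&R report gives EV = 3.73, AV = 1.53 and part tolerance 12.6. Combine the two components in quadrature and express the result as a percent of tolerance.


GRR = sqrt(EV^2 + AV^2) = sqrt(3.73^2 + 1.53^2) = 4.0316002
%GRR = GRR / tol * 100 = 4.0316002 / 12.6 * 100
%GRR = 31.9968

31.9968


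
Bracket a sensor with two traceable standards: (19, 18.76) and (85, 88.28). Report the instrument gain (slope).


slope = (y2 - y1) / (x2 - x1)
= (88.28 - 18.76) / (85 - 19)
= 69.5200 / 66
= 1.0533

1.0533


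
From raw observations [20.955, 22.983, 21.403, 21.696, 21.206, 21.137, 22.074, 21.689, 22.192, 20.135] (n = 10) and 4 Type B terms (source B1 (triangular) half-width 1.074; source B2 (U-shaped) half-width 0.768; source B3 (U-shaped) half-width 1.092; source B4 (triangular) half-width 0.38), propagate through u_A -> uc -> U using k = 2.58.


mean = (20.955 + 22.983 + 21.403 + 21.696 + 21.206 + 21.137 + 22.074 + 21.689 + 22.192 + 20.135) / 10 = 21.547
s = sqrt(sum((x - mean)^2)/(n-1)) = 0.77799886
u_A = s / sqrt(n) = 0.77799886 / sqrt(10) = 0.24602484
u_B1 = 1.074 / sqrt(6) = 0.43845866
u_B2 = 0.768 / sqrt(2) = 0.54305801
u_B3 = 1.092 / sqrt(2) = 0.77216061
u_B4 = 0.38 / sqrt(6) = 0.15513435
uc = sqrt(0.24602484^2 + 0.43845866^2 + 0.54305801^2 + 0.77216061^2 + 0.15513435^2) = 1.0807335
U = k * uc = 2.58 * 1.0807335
U = 2.7883

2.7883


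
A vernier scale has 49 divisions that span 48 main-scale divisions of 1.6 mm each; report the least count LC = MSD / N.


LC = MSD / n_div
= 1.6 / 49
= 0.0327

0.0327


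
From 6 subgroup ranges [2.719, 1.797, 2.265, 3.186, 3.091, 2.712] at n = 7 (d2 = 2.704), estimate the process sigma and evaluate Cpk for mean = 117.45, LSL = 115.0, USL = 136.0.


R_bar = (2.719 + 1.797 + 2.265 + 3.186 + 3.091 + 2.712) / 6 = 2.6283333
sigma = R_bar / d2 = 2.6283333 / 2.704 = 0.97201675
Cp = (USL - LSL)/(6*sigma) = (136.0 - 115.0)/(6*0.97201675) = 3.6008
Cpu = (136.0 - 117.45)/(3*0.97201675) = 6.3613
Cpl = (117.45 - 115.0)/(3*0.97201675) = 0.8402
Cpk = min(Cpu, Cpl) = 0.8402

0.8402


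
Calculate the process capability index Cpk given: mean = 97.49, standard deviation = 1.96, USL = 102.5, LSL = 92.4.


Cpu = (USL - mean) / (3*sigma) = (102.5 - 97.49) / (3*1.96) = 0.8520
Cpl = (mean - LSL) / (3*sigma) = (97.49 - 92.4) / (3*1.96) = 0.8656
Cpk = min(Cpu, Cpl) = 0.8520

0.8520


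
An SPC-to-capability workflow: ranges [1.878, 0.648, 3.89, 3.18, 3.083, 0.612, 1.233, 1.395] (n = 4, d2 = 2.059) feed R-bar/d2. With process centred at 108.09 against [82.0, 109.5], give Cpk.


R_bar = (1.878 + 0.648 + 3.89 + 3.18 + 3.083 + 0.612 + 1.233 + 1.395) / 8 = 1.989875
sigma = R_bar / d2 = 1.989875 / 2.059 = 0.96642788
Cp = (USL - LSL)/(6*sigma) = (109.5 - 82.0)/(6*0.96642788) = 4.7426
Cpu = (109.5 - 108.09)/(3*0.96642788) = 0.4863
Cpl = (108.09 - 82.0)/(3*0.96642788) = 8.9988
Cpk = min(Cpu, Cpl) = 0.4863

0.4863


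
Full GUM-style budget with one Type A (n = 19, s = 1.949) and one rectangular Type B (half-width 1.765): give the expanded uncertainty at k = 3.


u_A = s / sqrt(n) = 1.949 / sqrt(19) = 0.44713127
u_B = half_width / sqrt(3) = 1.765 / sqrt(3) = 1.0190232
uc = sqrt(u_A^2 + u_B^2) = sqrt(0.44713127^2 + 1.0190232^2) = 1.1128049
U = k * uc = 3 * 1.1128049
U = 3.3384

3.3384


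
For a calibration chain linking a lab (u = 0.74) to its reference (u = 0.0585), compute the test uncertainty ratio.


TUR = u_lab / u_ref
= 0.74 / 0.0585
= 12.6496

12.6496


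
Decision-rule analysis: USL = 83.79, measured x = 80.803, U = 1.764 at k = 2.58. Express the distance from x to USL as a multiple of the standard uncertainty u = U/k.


u = U / k = 1.764 / 2.58 = 0.68372093
margin = |USL - x| = |83.79 - 80.803| = 2.987
z = margin / u = 2.987 / 0.68372093
z = 4.3687

4.3687


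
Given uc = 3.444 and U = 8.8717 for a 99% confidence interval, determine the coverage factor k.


k = U / uc
k = 8.8717 / 3.444
k = 2.576

2.576


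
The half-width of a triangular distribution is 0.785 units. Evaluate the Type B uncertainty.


u_B = half_width / sqrt(6)
u_B = 0.785 / 2.4494897
u_B = 0.3205

0.3205


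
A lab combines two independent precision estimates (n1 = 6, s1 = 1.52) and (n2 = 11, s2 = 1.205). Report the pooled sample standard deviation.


s_p = sqrt(((n1-1)*s1^2 + (n2-1)*s2^2) / (n1+n2-2))
numerator = (6-1)*1.52^2 + (11-1)*1.205^2 = 11.552 + 14.52025 = 26.07225
denominator = 6 + 11 - 2 = 15
s_p^2 = 26.07225 / 15 = 1.73815
s_p = sqrt(1.73815) = 1.3184

1.3184


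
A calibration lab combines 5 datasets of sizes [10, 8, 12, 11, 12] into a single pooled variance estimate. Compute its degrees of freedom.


nu = sum_i (n_i - 1)
nu = ((10 - 1) + (8 - 1) + (12 - 1) + (11 - 1) + (12 - 1))
nu = 9 + 7 + 11 + 10 + 11
nu = 48

48


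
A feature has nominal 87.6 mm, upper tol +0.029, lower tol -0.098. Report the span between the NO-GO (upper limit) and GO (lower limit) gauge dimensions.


GO = nominal - lower_tol (smallest hole = maximum material condition)
GO = 87.6 - 0.098 = 87.502
NO-GO = nominal + upper_tol (largest hole = least material condition)
NO-GO = 87.6 + 0.029 = 87.629
spread = NO-GO - GO = 87.629 - 87.502 = 0.1270

0.1270


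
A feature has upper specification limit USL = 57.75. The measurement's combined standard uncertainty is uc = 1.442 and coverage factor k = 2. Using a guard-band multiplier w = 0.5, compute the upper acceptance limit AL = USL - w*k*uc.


U = k * uc = 2 * 1.442 = 2.884
guard band g = w * U = 0.5 * 2.884 = 1.442
AL = USL - g = 57.75 - 1.442
AL = 56.3080

56.3080


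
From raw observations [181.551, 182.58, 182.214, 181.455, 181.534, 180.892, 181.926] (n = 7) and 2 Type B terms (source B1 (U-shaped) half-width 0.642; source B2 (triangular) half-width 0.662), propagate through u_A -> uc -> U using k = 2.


mean = (181.551 + 182.58 + 182.214 + 181.455 + 181.534 + 180.892 + 181.926) / 7 = 181.736
s = sqrt(sum((x - mean)^2)/(n-1)) = 0.55426317
u_A = s / sqrt(n) = 0.55426317 / sqrt(7) = 0.20949179
u_B1 = 0.642 / sqrt(2) = 0.45396255
u_B2 = 0.662 / sqrt(6) = 0.27026037
uc = sqrt(0.20949179^2 + 0.45396255^2 + 0.27026037^2) = 0.56833922
U = k * uc = 2 * 0.56833922
U = 1.1367

1.1367


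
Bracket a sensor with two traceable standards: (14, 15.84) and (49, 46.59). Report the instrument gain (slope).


slope = (y2 - y1) / (x2 - x1)
= (46.59 - 15.84) / (49 - 14)
= 30.7500 / 35
= 0.8786

0.8786


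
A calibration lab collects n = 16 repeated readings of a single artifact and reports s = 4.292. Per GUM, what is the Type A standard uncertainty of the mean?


u_A = s / sqrt(n)
u_A = 4.292 / sqrt(16)
u_A = 4.292 / 4
u_A = 1.0730

1.0730


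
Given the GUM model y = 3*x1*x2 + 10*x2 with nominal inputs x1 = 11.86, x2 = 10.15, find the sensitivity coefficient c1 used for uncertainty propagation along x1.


y = 3*x1*x2 + 10*x2
dy/dx1 = 3*x2
Evaluate at x2 = 10.15: c1 = 3 * 10.15
c1 = 30.4500

30.4500


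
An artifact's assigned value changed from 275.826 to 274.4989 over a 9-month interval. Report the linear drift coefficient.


rate = (v2 - v1) / months
= (274.4989 - 275.826) / 9
= -1.3271 / 9
= -0.1475

-0.1475


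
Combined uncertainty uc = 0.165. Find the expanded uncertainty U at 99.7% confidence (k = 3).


U = k * uc
U = 3 * 0.165
U = 0.4950

0.4950


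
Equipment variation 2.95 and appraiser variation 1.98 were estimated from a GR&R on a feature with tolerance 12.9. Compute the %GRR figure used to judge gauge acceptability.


GRR = sqrt(EV^2 + AV^2) = sqrt(2.95^2 + 1.98^2) = 3.5528721
%GRR = GRR / tol * 100 = 3.5528721 / 12.9 * 100
%GRR = 27.5416

27.5416


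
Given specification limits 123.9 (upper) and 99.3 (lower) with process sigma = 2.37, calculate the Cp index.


Cp = (USL - LSL) / (6 * sigma)
= (123.9 - 99.3) / (6 * 2.37)
= 24.6000 / 14.2200
= 1.7300

1.7300


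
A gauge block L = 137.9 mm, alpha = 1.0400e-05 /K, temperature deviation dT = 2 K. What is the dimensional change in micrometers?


dL = L * alpha * dT
= 137.9 * 1.0400e-05 * 2
= 0.0028683 mm
dL_um = 0.0028683 * 1000 = 2.8683 um

2.8683


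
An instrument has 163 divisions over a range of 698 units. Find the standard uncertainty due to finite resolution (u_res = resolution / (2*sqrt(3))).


resolution = range / divisions
resolution = 698 / 163 = 4.2822086
u_res = resolution / (2*sqrt(3))
u_res = 4.2822086 / 3.4641016
u_res = 1.2362

1.2362


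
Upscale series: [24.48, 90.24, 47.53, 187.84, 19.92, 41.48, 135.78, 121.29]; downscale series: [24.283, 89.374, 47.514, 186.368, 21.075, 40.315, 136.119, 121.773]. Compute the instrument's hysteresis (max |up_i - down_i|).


|24.48 - 24.283| = 0.1970
|90.24 - 89.374| = 0.8660
|47.53 - 47.514| = 0.0160
|187.84 - 186.368| = 1.4720
|19.92 - 21.075| = 1.1550
|41.48 - 40.315| = 1.1650
|135.78 - 136.119| = 0.3390
|121.29 - 121.773| = 0.4830
hysteresis = max(diffs) = 1.4720

1.4720


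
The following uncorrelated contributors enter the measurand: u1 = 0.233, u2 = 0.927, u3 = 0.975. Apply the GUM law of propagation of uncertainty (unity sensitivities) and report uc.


uc = sqrt(0.233^2 + 0.927^2 + 0.975^2)
uc = sqrt(1.864243)
uc = 1.3654

1.3654


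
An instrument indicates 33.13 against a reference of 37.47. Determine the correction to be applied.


Correction = standard - reading
= 37.47 - 33.13
= 4.3400

4.3400


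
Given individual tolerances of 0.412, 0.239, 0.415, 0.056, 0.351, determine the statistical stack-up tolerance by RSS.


RSS = sqrt(0.412^2 + 0.239^2 + 0.415^2 + 0.056^2 + 0.351^2)
= sqrt(0.525427)
= 0.7249

0.7249


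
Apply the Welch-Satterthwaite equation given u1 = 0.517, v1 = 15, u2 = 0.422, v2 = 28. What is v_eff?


uc = sqrt(u1^2 + u2^2) = sqrt(0.517^2 + 0.422^2) = 0.66736272
v_eff = uc^4 / (u1^4/v1 + u2^4/v2)
= 0.66736272^4 / (0.517^4/15 + 0.422^4/28)
= 0.19835711 / 0.0058955336
v_eff = 33.6453

33.6453


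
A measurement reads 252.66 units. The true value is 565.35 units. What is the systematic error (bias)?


Systematic error = measured - true
= 252.66 - 565.35
= -312.6900

-312.6900


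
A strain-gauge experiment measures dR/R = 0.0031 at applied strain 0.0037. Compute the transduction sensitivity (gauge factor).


GF = (dR/R) / epsilon
= 0.0031 / 0.0037
= 0.8378

0.8378


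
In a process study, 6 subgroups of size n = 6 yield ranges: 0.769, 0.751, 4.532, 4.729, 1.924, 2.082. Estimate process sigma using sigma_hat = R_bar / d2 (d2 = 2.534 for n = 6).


R_bar = (0.769 + 0.751 + 4.532 + 4.729 + 1.924 + 2.082) / 6
R_bar = 14.787 / 6 = 2.4645
sigma_hat = R_bar / d2 = 2.4645 / 2.534 = 0.9726

0.9726


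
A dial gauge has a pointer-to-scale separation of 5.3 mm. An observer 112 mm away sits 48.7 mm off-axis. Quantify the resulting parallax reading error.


error = h * offset / d
= 5.3 * 48.7 / 112
= 2.3046

2.3046


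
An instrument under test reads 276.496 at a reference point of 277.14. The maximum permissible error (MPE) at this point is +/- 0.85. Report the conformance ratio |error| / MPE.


e = indication - reference = 276.496 - 277.14 = -0.6440
|e| = 0.6440
ratio = |e| / MPE = 0.6440 / 0.85
ratio = 0.7576

0.7576


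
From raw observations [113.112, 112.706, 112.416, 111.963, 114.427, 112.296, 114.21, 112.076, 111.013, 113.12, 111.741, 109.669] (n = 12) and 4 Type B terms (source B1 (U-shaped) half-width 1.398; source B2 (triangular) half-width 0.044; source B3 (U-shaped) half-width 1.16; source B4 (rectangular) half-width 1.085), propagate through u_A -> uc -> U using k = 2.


mean = (113.112 + 112.706 + 112.416 + 111.963 + 114.427 + 112.296 + 114.21 + 112.076 + 111.013 + 113.12 + 111.741 + 109.669) / 12 = 112.39575
s = sqrt(sum((x - mean)^2)/(n-1)) = 1.3012938
u_A = s / sqrt(n) = 1.3012938 / sqrt(12) = 0.37565116
u_B1 = 1.398 / sqrt(2) = 0.98853528
u_B2 = 0.044 / sqrt(6) = 0.017962925
u_B3 = 1.16 / sqrt(2) = 0.82024387
u_B4 = 1.085 / sqrt(3) = 0.62642504
uc = sqrt(0.37565116^2 + 0.98853528^2 + 0.017962925^2 + 0.82024387^2 + 0.62642504^2) = 1.4777844
U = k * uc = 2 * 1.4777844
U = 2.9556

2.9556


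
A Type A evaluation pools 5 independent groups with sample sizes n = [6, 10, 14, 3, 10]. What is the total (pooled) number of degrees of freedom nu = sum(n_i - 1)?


nu = sum_i (n_i - 1)
nu = ((6 - 1) + (10 - 1) + (14 - 1) + (3 - 1) + (10 - 1))
nu = 5 + 9 + 13 + 2 + 9
nu = 38

38


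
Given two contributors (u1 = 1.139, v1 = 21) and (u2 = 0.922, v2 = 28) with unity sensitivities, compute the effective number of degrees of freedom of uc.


uc = sqrt(u1^2 + u2^2) = sqrt(1.139^2 + 0.922^2) = 1.4654027
v_eff = uc^4 / (u1^4/v1 + u2^4/v2)
= 1.4654027^4 / (1.139^4/21 + 0.922^4/28)
= 4.6113485 / 0.10595352
v_eff = 43.5224

43.5224


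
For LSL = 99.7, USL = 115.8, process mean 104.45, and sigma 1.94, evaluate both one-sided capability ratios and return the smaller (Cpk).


Cpu = (USL - mean) / (3*sigma) = (115.8 - 104.45) / (3*1.94) = 1.9502
Cpl = (mean - LSL) / (3*sigma) = (104.45 - 99.7) / (3*1.94) = 0.8162
Cpk = min(Cpu, Cpl) = 0.8162

0.8162


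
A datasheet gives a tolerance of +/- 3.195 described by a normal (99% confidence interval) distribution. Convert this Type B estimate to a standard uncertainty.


u_B = half_width / 2.576
u_B = 3.195 / 2.576
u_B = 1.2403

1.2403


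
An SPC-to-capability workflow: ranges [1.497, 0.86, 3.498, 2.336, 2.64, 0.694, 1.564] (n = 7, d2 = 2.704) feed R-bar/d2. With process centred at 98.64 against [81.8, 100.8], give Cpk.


R_bar = (1.497 + 0.86 + 3.498 + 2.336 + 2.64 + 0.694 + 1.564) / 7 = 1.8698571
sigma = R_bar / d2 = 1.8698571 / 2.704 = 0.6915152
Cp = (USL - LSL)/(6*sigma) = (100.8 - 81.8)/(6*0.6915152) = 4.5793
Cpu = (100.8 - 98.64)/(3*0.6915152) = 1.0412
Cpl = (98.64 - 81.8)/(3*0.6915152) = 8.1174
Cpk = min(Cpu, Cpl) = 1.0412

1.0412


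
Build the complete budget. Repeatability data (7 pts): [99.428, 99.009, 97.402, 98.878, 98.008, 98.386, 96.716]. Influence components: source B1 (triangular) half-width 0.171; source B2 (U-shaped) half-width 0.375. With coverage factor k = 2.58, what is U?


mean = (99.428 + 99.009 + 97.402 + 98.878 + 98.008 + 98.386 + 96.716) / 7 = 98.261
s = sqrt(sum((x - mean)^2)/(n-1)) = 0.95800331
u_A = s / sqrt(n) = 0.95800331 / sqrt(7) = 0.36209122
u_B1 = 0.171 / sqrt(6) = 0.069810458
u_B2 = 0.375 / sqrt(2) = 0.26516504
uc = sqrt(0.36209122^2 + 0.069810458^2 + 0.26516504^2) = 0.45419825
U = k * uc = 2.58 * 0.45419825
U = 1.1718

1.1718


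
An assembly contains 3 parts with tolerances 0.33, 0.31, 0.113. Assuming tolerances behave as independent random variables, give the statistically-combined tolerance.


RSS = sqrt(0.33^2 + 0.31^2 + 0.113^2)
= sqrt(0.217769)
= 0.4667

0.4667


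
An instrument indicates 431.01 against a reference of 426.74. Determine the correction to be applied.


Correction = standard - reading
= 426.74 - 431.01
= -4.2700

-4.2700


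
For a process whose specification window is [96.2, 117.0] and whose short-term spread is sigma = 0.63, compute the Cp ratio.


Cp = (USL - LSL) / (6 * sigma)
= (117.0 - 96.2) / (6 * 0.63)
= 20.8000 / 3.7800
= 5.5026

5.5026


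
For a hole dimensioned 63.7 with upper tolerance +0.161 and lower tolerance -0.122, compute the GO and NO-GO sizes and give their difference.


GO = nominal - lower_tol (smallest hole = maximum material condition)
GO = 63.7 - 0.122 = 63.578
NO-GO = nominal + upper_tol (largest hole = least material condition)
NO-GO = 63.7 + 0.161 = 63.861
spread = NO-GO - GO = 63.861 - 63.578 = 0.2830

0.2830


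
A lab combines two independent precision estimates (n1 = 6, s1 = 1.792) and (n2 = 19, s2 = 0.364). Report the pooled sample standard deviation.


s_p = sqrt(((n1-1)*s1^2 + (n2-1)*s2^2) / (n1+n2-2))
numerator = (6-1)*1.792^2 + (19-1)*0.364^2 = 16.05632 + 2.384928 = 18.441248
denominator = 6 + 19 - 2 = 23
s_p^2 = 18.441248 / 23 = 0.80179339
s_p = sqrt(0.80179339) = 0.8954

0.8954


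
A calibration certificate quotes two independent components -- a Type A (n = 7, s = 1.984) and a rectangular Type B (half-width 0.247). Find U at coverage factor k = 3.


u_A = s / sqrt(n) = 1.984 / sqrt(7) = 0.74988151
u_B = half_width / sqrt(3) = 0.247 / sqrt(3) = 0.14260552
uc = sqrt(u_A^2 + u_B^2) = sqrt(0.74988151^2 + 0.14260552^2) = 0.76332078
U = k * uc = 3 * 0.76332078
U = 2.2900

2.2900


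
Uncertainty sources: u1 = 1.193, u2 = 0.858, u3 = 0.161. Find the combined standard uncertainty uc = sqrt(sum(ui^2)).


uc = sqrt(1.193^2 + 0.858^2 + 0.161^2)
uc = sqrt(2.185334)
uc = 1.4783

1.4783


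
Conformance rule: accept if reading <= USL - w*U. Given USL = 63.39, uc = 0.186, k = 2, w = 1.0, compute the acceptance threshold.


U = k * uc = 2 * 0.186 = 0.372
guard band g = w * U = 1.0 * 0.372 = 0.372
AL = USL - g = 63.39 - 0.372
AL = 63.0180

63.0180


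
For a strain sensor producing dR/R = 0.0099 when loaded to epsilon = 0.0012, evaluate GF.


GF = (dR/R) / epsilon
= 0.0099 / 0.0012
= 8.2500

8.2500


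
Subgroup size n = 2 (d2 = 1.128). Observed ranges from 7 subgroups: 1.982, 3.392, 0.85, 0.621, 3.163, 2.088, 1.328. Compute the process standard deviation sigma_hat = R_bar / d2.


R_bar = (1.982 + 3.392 + 0.85 + 0.621 + 3.163 + 2.088 + 1.328) / 7
R_bar = 13.424 / 7 = 1.9177143
sigma_hat = R_bar / d2 = 1.9177143 / 1.128 = 1.7001

1.7001


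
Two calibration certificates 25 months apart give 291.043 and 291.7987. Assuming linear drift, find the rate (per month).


rate = (v2 - v1) / months
= (291.7987 - 291.043) / 25
= 0.7557 / 25
= 0.0302

0.0302


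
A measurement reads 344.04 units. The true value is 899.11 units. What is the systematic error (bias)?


Systematic error = measured - true
= 344.04 - 899.11
= -555.0700

-555.0700


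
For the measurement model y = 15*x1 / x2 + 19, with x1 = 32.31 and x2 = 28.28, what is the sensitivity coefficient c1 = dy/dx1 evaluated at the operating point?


y = 15*x1 / x2 + 19
dy/dx1 = 15/x2
Evaluate at x2 = 28.28: c1 = 15 / 28.28
c1 = 0.5304

0.5304


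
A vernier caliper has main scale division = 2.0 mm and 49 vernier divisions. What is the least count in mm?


LC = MSD / n_div
= 2.0 / 49
= 0.0408

0.0408


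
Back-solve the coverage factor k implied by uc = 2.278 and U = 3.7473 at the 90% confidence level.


k = U / uc
k = 3.7473 / 2.278
k = 1.645

1.645


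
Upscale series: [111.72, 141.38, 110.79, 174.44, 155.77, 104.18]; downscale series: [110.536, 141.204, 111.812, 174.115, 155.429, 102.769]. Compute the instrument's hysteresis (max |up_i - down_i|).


|111.72 - 110.536| = 1.1840
|141.38 - 141.204| = 0.1760
|110.79 - 111.812| = 1.0220
|174.44 - 174.115| = 0.3250
|155.77 - 155.429| = 0.3410
|104.18 - 102.769| = 1.4110
hysteresis = max(diffs) = 1.4110

1.4110


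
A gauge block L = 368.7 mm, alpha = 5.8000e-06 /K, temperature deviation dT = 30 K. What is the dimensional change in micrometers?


dL = L * alpha * dT
= 368.7 * 5.8000e-06 * 30
= 0.0641538 mm
dL_um = 0.0641538 * 1000 = 64.1538 um

64.1538


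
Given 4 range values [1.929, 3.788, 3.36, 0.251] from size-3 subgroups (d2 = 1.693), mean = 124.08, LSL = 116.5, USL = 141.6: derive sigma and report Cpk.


R_bar = (1.929 + 3.788 + 3.36 + 0.251) / 4 = 2.332
sigma = R_bar / d2 = 2.332 / 1.693 = 1.3774365
Cp = (USL - LSL)/(6*sigma) = (141.6 - 116.5)/(6*1.3774365) = 3.0370
Cpu = (141.6 - 124.08)/(3*1.3774365) = 4.2398
Cpl = (124.08 - 116.5)/(3*1.3774365) = 1.8343
Cpk = min(Cpu, Cpl) = 1.8343

1.8343


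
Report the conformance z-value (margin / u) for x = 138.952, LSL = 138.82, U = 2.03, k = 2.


u = U / k = 2.03 / 2 = 1.015
margin = |LSL - x| = |138.82 - 138.952| = 0.132
z = margin / u = 0.132 / 1.015
z = 0.1300

0.1300


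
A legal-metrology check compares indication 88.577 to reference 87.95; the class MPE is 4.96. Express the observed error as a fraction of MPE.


e = indication - reference = 88.577 - 87.95 = 0.6270
|e| = 0.6270
ratio = |e| / MPE = 0.6270 / 4.96
ratio = 0.1264

0.1264


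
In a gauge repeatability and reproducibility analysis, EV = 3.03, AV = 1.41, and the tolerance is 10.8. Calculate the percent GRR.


GRR = sqrt(EV^2 + AV^2) = sqrt(3.03^2 + 1.41^2) = 3.3420054
%GRR = GRR / tol * 100 = 3.3420054 / 10.8 * 100
%GRR = 30.9445

30.9445


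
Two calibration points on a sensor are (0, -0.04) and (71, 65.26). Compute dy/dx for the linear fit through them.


slope = (y2 - y1) / (x2 - x1)
= (65.26 - -0.04) / (71 - 0)
= 65.3000 / 71
= 0.9197

0.9197


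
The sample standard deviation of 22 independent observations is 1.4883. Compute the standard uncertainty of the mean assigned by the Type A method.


u_A = s / sqrt(n)
u_A = 1.4883 / sqrt(22)
u_A = 1.4883 / 4.6904158
u_A = 0.3173

0.3173


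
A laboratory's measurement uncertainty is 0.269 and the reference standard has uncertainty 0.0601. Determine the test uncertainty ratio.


TUR = u_lab / u_ref
= 0.269 / 0.0601
= 4.4759

4.4759


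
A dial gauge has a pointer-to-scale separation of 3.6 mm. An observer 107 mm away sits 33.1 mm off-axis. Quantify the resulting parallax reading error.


error = h * offset / d
= 3.6 * 33.1 / 107
= 1.1136

1.1136


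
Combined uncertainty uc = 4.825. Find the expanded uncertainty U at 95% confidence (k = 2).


U = k * uc
U = 2 * 4.825
U = 9.6500

9.6500


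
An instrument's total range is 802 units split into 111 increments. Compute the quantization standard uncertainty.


resolution = range / divisions
resolution = 802 / 111 = 7.2252252
u_res = resolution / (2*sqrt(3))
u_res = 7.2252252 / 3.4641016
u_res = 2.0857

2.0857


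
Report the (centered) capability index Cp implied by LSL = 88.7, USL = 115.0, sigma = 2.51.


Cp = (USL - LSL) / (6 * sigma)
= (115.0 - 88.7) / (6 * 2.51)
= 26.3000 / 15.0600
= 1.7463

1.7463


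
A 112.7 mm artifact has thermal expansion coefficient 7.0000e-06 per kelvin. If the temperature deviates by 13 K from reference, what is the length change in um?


dL = L * alpha * dT
= 112.7 * 7.0000e-06 * 13
= 0.0102557 mm
dL_um = 0.0102557 * 1000 = 10.2557 um

10.2557


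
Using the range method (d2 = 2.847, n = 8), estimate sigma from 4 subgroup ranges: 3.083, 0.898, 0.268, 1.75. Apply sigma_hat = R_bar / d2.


R_bar = (3.083 + 0.898 + 0.268 + 1.75) / 4
R_bar = 5.999 / 4 = 1.49975
sigma_hat = R_bar / d2 = 1.49975 / 2.847 = 0.5268

0.5268


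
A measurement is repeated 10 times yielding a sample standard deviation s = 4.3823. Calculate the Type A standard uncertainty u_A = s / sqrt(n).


u_A = s / sqrt(n)
u_A = 4.3823 / sqrt(10)
u_A = 4.3823 / 3.1622777
u_A = 1.3858

1.3858


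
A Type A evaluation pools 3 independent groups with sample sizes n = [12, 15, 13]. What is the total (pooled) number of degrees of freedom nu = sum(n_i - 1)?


nu = sum_i (n_i - 1)
nu = ((12 - 1) + (15 - 1) + (13 - 1))
nu = 11 + 14 + 12
nu = 37

37


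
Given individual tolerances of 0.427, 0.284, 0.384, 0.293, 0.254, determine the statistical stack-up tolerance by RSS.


RSS = sqrt(0.427^2 + 0.284^2 + 0.384^2 + 0.293^2 + 0.254^2)
= sqrt(0.560806)
= 0.7489

0.7489


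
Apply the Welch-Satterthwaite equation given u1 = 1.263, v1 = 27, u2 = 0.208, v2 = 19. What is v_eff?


uc = sqrt(u1^2 + u2^2) = sqrt(1.263^2 + 0.208^2) = 1.2800129
v_eff = uc^4 / (u1^4/v1 + u2^4/v2)
= 1.2800129^4 / (1.263^4/27 + 0.208^4/19)
= 2.6844628 / 0.094341631
v_eff = 28.4547

28.4547


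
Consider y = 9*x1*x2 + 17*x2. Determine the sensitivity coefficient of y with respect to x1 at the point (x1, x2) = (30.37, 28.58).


y = 9*x1*x2 + 17*x2
dy/dx1 = 9*x2
Evaluate at x2 = 28.58: c1 = 9 * 28.58
c1 = 257.2200

257.2200


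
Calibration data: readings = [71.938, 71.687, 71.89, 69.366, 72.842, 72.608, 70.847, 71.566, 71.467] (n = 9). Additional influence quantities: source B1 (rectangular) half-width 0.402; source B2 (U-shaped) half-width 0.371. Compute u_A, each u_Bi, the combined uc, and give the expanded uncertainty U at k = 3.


mean = (71.938 + 71.687 + 71.89 + 69.366 + 72.842 + 72.608 + 70.847 + 71.566 + 71.467) / 9 = 71.579
s = sqrt(sum((x - mean)^2)/(n-1)) = 1.0208564
u_A = s / sqrt(n) = 1.0208564 / sqrt(9) = 0.34028547
u_B1 = 0.402 / sqrt(3) = 0.23209481
u_B2 = 0.371 / sqrt(2) = 0.26233662
uc = sqrt(0.34028547^2 + 0.23209481^2 + 0.26233662^2) = 0.48834691
U = k * uc = 3 * 0.48834691
U = 1.4650

1.4650


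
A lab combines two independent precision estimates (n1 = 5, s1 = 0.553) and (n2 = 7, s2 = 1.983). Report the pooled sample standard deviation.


s_p = sqrt(((n1-1)*s1^2 + (n2-1)*s2^2) / (n1+n2-2))
numerator = (5-1)*0.553^2 + (7-1)*1.983^2 = 1.223236 + 23.593734 = 24.81697
denominator = 5 + 7 - 2 = 10
s_p^2 = 24.81697 / 10 = 2.481697
s_p = sqrt(2.481697) = 1.5753

1.5753


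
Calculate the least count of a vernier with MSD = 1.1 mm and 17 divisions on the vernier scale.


LC = MSD / n_div
= 1.1 / 17
= 0.0647

0.0647


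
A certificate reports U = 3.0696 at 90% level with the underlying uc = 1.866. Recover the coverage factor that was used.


k = U / uc
k = 3.0696 / 1.866
k = 1.645

1.645


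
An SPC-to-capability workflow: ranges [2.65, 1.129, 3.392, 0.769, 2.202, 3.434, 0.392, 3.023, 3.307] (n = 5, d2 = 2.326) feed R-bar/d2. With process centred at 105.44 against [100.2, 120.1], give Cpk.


R_bar = (2.65 + 1.129 + 3.392 + 0.769 + 2.202 + 3.434 + 0.392 + 3.023 + 3.307) / 9 = 2.2553333
sigma = R_bar / d2 = 2.2553333 / 2.326 = 0.96961879
Cp = (USL - LSL)/(6*sigma) = (120.1 - 100.2)/(6*0.96961879) = 3.4206
Cpu = (120.1 - 105.44)/(3*0.96961879) = 5.0398
Cpl = (105.44 - 100.2)/(3*0.96961879) = 1.8014
Cpk = min(Cpu, Cpl) = 1.8014

1.8014


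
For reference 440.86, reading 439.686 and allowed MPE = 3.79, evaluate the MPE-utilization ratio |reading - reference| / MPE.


e = indication - reference = 439.686 - 440.86 = -1.1740
|e| = 1.1740
ratio = |e| / MPE = 1.1740 / 3.79
ratio = 0.3098

0.3098


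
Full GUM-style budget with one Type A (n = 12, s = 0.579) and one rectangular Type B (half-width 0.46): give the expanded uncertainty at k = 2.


u_A = s / sqrt(n) = 0.579 / sqrt(12) = 0.1671429
u_B = half_width / sqrt(3) = 0.46 / sqrt(3) = 0.26558112
uc = sqrt(u_A^2 + u_B^2) = sqrt(0.1671429^2 + 0.26558112^2) = 0.31379943
U = k * uc = 2 * 0.31379943
U = 0.6276

0.6276
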